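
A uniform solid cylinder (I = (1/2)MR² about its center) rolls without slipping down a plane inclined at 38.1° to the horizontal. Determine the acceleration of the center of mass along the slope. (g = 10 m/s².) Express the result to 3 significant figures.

a ≈ 4.11 m/s²

For this body I = (1/2)MR², i.e. k = I/(MR²) = 0.5.
Translational: Mg sinθ − f = Ma. Rotational about the CM: fR = Iα = kMRa, so f = kMa.
Eliminating f: Mg sinθ = (1+k)Ma, so a = g sinθ/(1+k) = 10 × sin38.1° / 1.5 ≈ 4.11 m/s².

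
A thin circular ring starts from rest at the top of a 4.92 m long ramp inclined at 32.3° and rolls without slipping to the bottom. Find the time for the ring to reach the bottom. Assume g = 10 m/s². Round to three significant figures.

For this body I = MR², i.e. k = I/(MR²) = 1.
Newton's second law down the slope: Mg sinθ − f = Ma. The torque equation fR = Iα (with α = a/R) gives f = kMa.
Hence a = g sinθ/(1+k) = 10×sin32.3°/2 = 2.672 m/s².
Starting from rest, L = ½at², so t = √(2L/a) = √(2×4.92/2.672) ≈ 1.92 s.

t ≈ 1.92 s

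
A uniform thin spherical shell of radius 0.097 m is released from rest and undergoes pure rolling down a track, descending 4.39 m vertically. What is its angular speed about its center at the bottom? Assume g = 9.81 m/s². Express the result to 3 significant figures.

ω ≈ 74.1 rad/s

The moment of inertia is (2/3)MR², giving k ≡ I/(MR²) = 2/3.
Since it rolls without slipping, ω = v/R and KE = ½Mv² + ½Iω² = ½(1+k)Mv² = (5/6)Mv².
Energy conservation Mgh = ½(1+k)Mv² gives v = √(2gh/(1+k)) = √(2 × 9.81 × 4.39 / 1.667) = 7.189 m/s.
The angular speed follows from ω = v/R = 7.189/0.097 ≈ 74.1 rad/s.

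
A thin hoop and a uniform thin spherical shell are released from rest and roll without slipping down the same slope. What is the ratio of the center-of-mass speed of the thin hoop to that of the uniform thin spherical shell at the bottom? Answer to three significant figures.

v_ratio ≈ 0.913

Each satisfies Mgh = ½(1+k)Mv² with k = I/(MR²), so v ∝ 1/√(1+k).
For the thin hoop k = 1; for the uniform thin spherical shell k = 2/3.
v₁/v₂ = √((1+k₂)/(1+k₁)) = √(1.667/2) ≈ 0.913.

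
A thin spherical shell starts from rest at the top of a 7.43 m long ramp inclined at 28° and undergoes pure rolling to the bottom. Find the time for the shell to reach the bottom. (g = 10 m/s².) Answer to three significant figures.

Here I = (2/3)MR², so the shape factor k = I/(MR²) = 2/3.
Translational: Mg sinθ − f = Ma. Rotational about the CM: fR = Iα = kMRa, so f = kMa.
Hence a = g sinθ/(1+k) = 10×sin28°/1.667 = 2.817 m/s².
With constant a from rest, t = √(2L/a) = √(2·7.43/2.817) ≈ 2.30 s.

t ≈ 2.30 s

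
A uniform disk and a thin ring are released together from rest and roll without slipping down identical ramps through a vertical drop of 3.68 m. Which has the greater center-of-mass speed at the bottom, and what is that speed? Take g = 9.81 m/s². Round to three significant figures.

For rolling without slipping, Mgh = ½(1+k)Mv² where k = I/(MR²), so v = √(2gh/(1+k)).
Uniform disk: k = 0.5, giving v = √(2×9.81×3.68/1.5) = 6.938 m/s.
Thin ring: k = 1, giving v = √(2×9.81×3.68/2) = 6.008 m/s.
The smaller k wins: the uniform disk, at ≈ 6.94 m/s.

the uniform disk, at v ≈ 6.94 m/s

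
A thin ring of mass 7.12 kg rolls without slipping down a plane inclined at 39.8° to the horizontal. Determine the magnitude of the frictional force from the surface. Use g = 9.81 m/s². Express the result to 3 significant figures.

f ≈ 22.4 N

The moment of inertia is MR², giving k ≡ I/(MR²) = 1.
Newton's second law down the slope: Mg sinθ − f = Ma. The torque equation fR = Iα (with α = a/R) gives f = kMa.
Combining, a = g sinθ/(1+k) and f = kMa = kMg sinθ/(1+k).
f = 1 × 7.12 × 9.81 × sin39.8° / 2 ≈ 22.4 N.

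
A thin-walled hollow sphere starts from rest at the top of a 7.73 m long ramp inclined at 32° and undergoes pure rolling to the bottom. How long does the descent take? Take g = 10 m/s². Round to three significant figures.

For this body I = (2/3)MR², i.e. k = I/(MR²) = 2/3.
Translational: Mg sinθ − f = Ma. Rotational about the CM: fR = Iα = kMRa, so f = kMa.
Hence a = g sinθ/(1+k) = 10×sin32°/1.667 = 3.18 m/s².
With constant a from rest, t = √(2L/a) = √(2·7.73/3.18) ≈ 2.21 s.

t ≈ 2.21 s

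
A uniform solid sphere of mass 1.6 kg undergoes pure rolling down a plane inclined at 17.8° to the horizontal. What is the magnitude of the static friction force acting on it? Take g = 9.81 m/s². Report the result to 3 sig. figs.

With I = (2/5)MR², the ratio k = I/(MR²) is 0.4.
Along the incline Mg sinθ − f = Ma, and torque about the center fR = Iα = kMR²(a/R) gives f = kMa.
Combining, a = g sinθ/(1+k) and f = kMa = kMg sinθ/(1+k).
f = 0.4 × 1.6 × 9.81 × sin17.8° / 1.4 ≈ 1.37 N.

f ≈ 1.37 N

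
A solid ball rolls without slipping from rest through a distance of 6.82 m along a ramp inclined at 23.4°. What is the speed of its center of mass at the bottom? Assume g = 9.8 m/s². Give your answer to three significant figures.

v ≈ 6.16 m/s

The moment of inertia is (2/5)MR², giving k ≡ I/(MR²) = 0.4.
Pure rolling means v = ωR; then KE = ½Mv² + ½I(v/R)² = ½(1+k)Mv² = (7/10)Mv².
The vertical drop is h = L sinθ = 6.82 × sin23.4° = 2.709 m.
Setting Mgh = (7/10)Mv² gives v = √(2gh/(1+k)) = √(2·9.8·2.709/1.4) ≈ 6.16 m/s.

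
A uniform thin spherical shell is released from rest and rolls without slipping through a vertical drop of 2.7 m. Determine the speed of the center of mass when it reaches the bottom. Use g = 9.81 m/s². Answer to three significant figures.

v ≈ 5.64 m/s

For this body I = (2/3)MR², i.e. k = I/(MR²) = 2/3.
Pure rolling means v = ωR; then KE = ½Mv² + ½I(v/R)² = ½(1+k)Mv² = (5/6)Mv².
Energy conservation: Mgh = (5/6)Mv², so v = √(2gh/(1+k)) = √(2 × 9.81 × 2.7 / 1.667) ≈ 5.64 m/s.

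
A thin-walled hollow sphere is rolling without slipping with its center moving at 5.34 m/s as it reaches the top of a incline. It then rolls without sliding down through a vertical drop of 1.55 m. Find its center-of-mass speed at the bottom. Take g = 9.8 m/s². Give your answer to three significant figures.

With I = (2/3)MR², the ratio k = I/(MR²) is 2/3.
Rolling without slipping gives ω = v/R, so the total kinetic energy is ½Mv² + ½Iω² = ½(1+k)Mv² = (5/6)Mv².
Conserving energy between top and bottom: (5/6)Mv² = (5/6)Mv₀² + Mgh, hence v² = v₀² + 2gh/(1+k).
v = √(5.34² + 2×9.8×1.55/1.667) = √46.74 ≈ 6.84 m/s.

v ≈ 6.84 m/s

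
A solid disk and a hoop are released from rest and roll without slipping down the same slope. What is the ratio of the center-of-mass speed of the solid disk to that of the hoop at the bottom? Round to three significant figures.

v_ratio ≈ 1.15

Each satisfies Mgh = ½(1+k)Mv² with k = I/(MR²), so v ∝ 1/√(1+k).
For the solid disk k = 0.5; for the hoop k = 1.
v₁/v₂ = √((1+k₂)/(1+k₁)) = √(2/1.5) ≈ 1.15.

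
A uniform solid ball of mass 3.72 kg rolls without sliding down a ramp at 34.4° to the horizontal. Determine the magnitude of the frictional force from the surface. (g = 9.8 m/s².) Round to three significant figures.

f ≈ 5.88 N

For this body I = (2/5)MR², i.e. k = I/(MR²) = 0.4.
Translational: Mg sinθ − f = Ma. Rotational about the CM: fR = Iα = kMRa, so f = kMa.
Combining, a = g sinθ/(1+k) and f = kMa = kMg sinθ/(1+k).
f = 0.4 × 3.72 × 9.8 × sin34.4° / 1.4 ≈ 5.88 N.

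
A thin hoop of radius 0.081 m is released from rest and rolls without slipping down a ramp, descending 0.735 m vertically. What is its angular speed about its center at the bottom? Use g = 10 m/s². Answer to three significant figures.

ω ≈ 33.5 rad/s

The moment of inertia is MR², giving k ≡ I/(MR²) = 1.
Pure rolling means v = ωR; then KE = ½Mv² + ½I(v/R)² = ½(1+k)Mv² = Mv².
Energy conservation Mgh = ½(1+k)Mv² gives v = √(2gh/(1+k)) = √(2 × 10 × 0.735 / 2) = 2.711 m/s.
The angular speed follows from ω = v/R = 2.711/0.081 ≈ 33.5 rad/s.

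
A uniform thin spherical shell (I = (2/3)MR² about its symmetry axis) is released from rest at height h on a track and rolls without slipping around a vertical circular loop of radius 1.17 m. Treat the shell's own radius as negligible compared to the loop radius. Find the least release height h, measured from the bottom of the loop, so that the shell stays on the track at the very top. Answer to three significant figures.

h_min ≈ 3.32 m

For this body I = (2/3)MR², i.e. k = I/(MR²) = 2/3.
At the top, contact is just lost when gravity alone supplies the centripetal force: Mg = Mv_top²/r, i.e. v_top² = gr.
With ω = v/R, the kinetic energy at speed v is ½(1+k)Mv² = (5/6)Mv².
Energy conservation from release (height h) to the top (height 2r): Mgh = Mg(2r) + (5/6)M·gr.
Thus h_min = 2r + (1+k)r/2 = r(2 + 1.667/2) = 1.17 × 2.833 ≈ 3.32 m.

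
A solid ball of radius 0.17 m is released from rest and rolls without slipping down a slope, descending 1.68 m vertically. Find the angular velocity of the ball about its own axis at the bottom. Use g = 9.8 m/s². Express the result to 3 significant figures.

ω ≈ 28.5 rad/s

The moment of inertia is (2/5)MR², giving k ≡ I/(MR²) = 0.4.
Rolling without slipping gives ω = v/R, so the total kinetic energy is ½Mv² + ½Iω² = ½(1+k)Mv² = (7/10)Mv².
Energy conservation Mgh = ½(1+k)Mv² gives v = √(2gh/(1+k)) = √(2 × 9.8 × 1.68 / 1.4) = 4.85 m/s.
The angular speed follows from ω = v/R = 4.85/0.17 ≈ 28.5 rad/s.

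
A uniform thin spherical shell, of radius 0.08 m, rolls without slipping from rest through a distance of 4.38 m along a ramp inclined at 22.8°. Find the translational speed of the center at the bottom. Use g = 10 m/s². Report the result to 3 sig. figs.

v ≈ 4.51 m/s

For this body I = (2/3)MR², i.e. k = I/(MR²) = 2/3.
Rolling without slipping gives ω = v/R, so the total kinetic energy is ½Mv² + ½Iω² = ½(1+k)Mv² = (5/6)Mv².
The vertical drop is h = L sinθ = 4.38 × sin22.8° = 1.697 m.
Energy conservation: Mgh = (5/6)Mv², so v = √(2gh/(1+k)) = √(2 × 10 × 1.697 / 1.667) ≈ 4.51 m/s.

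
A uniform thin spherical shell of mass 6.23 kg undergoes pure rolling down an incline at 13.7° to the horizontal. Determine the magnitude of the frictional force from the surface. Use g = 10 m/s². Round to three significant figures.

For this body I = (2/3)MR², i.e. k = I/(MR²) = 2/3.
Translational: Mg sinθ − f = Ma. Rotational about the CM: fR = Iα = kMRa, so f = kMa.
Combining, a = g sinθ/(1+k) and f = kMa = kMg sinθ/(1+k).
f = (2/3) × 6.23 × 10 × sin13.7° / 1.667 ≈ 5.90 N.

f ≈ 5.90 N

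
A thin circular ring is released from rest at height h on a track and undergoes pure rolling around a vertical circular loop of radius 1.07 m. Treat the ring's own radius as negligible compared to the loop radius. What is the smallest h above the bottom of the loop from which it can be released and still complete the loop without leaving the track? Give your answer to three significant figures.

For this body I = MR², i.e. k = I/(MR²) = 1.
At the top of the loop, the minimum-contact condition is Mg = Mv_top²/r, so v_top² = gr.
With ω = v/R, the kinetic energy at speed v is ½(1+k)Mv² = Mv².
Energy conservation from release (height h) to the top (height 2r): Mgh = Mg(2r) + M·gr.
Thus h_min = 2r + (1+k)r/2 = r(2 + 2/2) = 1.07 × 3 ≈ 3.21 m.

h_min ≈ 3.21 m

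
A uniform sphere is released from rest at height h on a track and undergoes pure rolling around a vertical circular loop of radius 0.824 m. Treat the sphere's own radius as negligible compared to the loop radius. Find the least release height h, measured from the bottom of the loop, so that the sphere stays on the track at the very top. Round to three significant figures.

Here I = (2/5)MR², so the shape factor k = I/(MR²) = 0.4.
At the top, contact is just lost when gravity alone supplies the centripetal force: Mg = Mv_top²/r, i.e. v_top² = gr.
With ω = v/R, the kinetic energy at speed v is ½(1+k)Mv² = (7/10)Mv².
Energy conservation from release (height h) to the top (height 2r): Mgh = Mg(2r) + (7/10)M·gr.
Thus h_min = 2r + (1+k)r/2 = r(2 + 1.4/2) = 0.824 × 2.7 ≈ 2.22 m.

h_min ≈ 2.22 m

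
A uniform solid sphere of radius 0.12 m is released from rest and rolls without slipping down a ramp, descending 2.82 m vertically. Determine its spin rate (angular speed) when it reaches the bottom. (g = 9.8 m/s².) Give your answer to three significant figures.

For this body I = (2/5)MR², i.e. k = I/(MR²) = 0.4.
Pure rolling means v = ωR; then KE = ½Mv² + ½I(v/R)² = ½(1+k)Mv² = (7/10)Mv².
Energy conservation Mgh = ½(1+k)Mv² gives v = √(2gh/(1+k)) = √(2 × 9.8 × 2.82 / 1.4) = 6.283 m/s.
The angular speed follows from ω = v/R = 6.283/0.12 ≈ 52.4 rad/s.

ω ≈ 52.4 rad/s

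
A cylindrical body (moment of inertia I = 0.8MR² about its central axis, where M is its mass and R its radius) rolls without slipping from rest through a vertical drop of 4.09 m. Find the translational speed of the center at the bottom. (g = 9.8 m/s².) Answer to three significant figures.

v ≈ 6.67 m/s

Here I = 0.8MR², so the shape factor k = I/(MR²) = 0.8.
Since it rolls without slipping, ω = v/R and KE = ½Mv² + ½Iω² = ½(1+k)Mv² = (9/10)Mv².
Energy conservation: Mgh = (9/10)Mv², so v = √(2gh/(1+k)) = √(2 × 9.8 × 4.09 / 1.8) ≈ 6.67 m/s.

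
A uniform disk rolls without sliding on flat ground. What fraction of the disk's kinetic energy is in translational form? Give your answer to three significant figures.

Here I = (1/2)MR², so the shape factor k = I/(MR²) = 0.5.
Since ω = v/R, the translational part is ½Mv² and the rotational part is ½I(v/R)² = ½kMv²; the total is ½(1+k)Mv².
The translational fraction is therefore 1/(1+k) = 1/1.5 ≈ 0.667.

fraction ≈ 0.667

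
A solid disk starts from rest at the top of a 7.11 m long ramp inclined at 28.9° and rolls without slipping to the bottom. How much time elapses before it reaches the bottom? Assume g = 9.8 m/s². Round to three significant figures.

t ≈ 2.12 s

The moment of inertia is (1/2)MR², giving k ≡ I/(MR²) = 0.5.
Translational: Mg sinθ − f = Ma. Rotational about the CM: fR = Iα = kMRa, so f = kMa.
Hence a = g sinθ/(1+k) = 9.8×sin28.9°/1.5 = 3.157 m/s².
Starting from rest, L = ½at², so t = √(2L/a) = √(2×7.11/3.157) ≈ 2.12 s.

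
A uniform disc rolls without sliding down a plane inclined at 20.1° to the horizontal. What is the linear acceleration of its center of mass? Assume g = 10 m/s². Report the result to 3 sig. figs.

For this body I = (1/2)MR², i.e. k = I/(MR²) = 0.5.
Newton's second law down the slope: Mg sinθ − f = Ma. The torque equation fR = Iα (with α = a/R) gives f = kMa.
Eliminating f: Mg sinθ = (1+k)Ma, so a = g sinθ/(1+k) = 10 × sin20.1° / 1.5 ≈ 2.29 m/s².

a ≈ 2.29 m/s²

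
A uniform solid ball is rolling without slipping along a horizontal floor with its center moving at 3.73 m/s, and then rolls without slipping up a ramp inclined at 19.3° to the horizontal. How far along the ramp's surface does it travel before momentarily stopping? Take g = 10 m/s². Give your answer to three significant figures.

With I = (2/5)MR², the ratio k = I/(MR²) is 0.4.
Pure rolling means v = ωR; then KE = ½Mv² + ½I(v/R)² = ½(1+k)Mv² = (7/10)Mv².
Setting this equal to Mgh gives the vertical rise h = (1+k)v₀²/(2g) = 1.4×3.73²/(2×10) = 0.9739 m.
Along the incline, d = h/sinθ = 0.9739/sin19.3° ≈ 2.95 m.

d ≈ 2.95 m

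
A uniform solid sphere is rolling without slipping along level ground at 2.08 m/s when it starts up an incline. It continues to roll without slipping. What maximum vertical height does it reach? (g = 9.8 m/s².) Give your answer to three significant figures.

h ≈ 0.309 m

For this body I = (2/5)MR², i.e. k = I/(MR²) = 0.4.
Since it rolls without slipping, ω = v/R and KE = ½Mv² + ½Iω² = ½(1+k)Mv² = (7/10)Mv².
At the top the kinetic energy is zero, so (7/10)Mv₀² = Mgh.
Thus h = (1+k)v₀²/(2g) = 1.4 × 2.08² / (2 × 9.8) ≈ 0.309 m.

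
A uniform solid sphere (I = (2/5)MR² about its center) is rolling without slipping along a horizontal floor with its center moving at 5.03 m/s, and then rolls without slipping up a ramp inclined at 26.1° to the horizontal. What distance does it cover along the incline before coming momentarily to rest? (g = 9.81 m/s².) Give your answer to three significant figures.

d ≈ 4.10 m

The moment of inertia is (2/5)MR², giving k ≡ I/(MR²) = 0.4.
Pure rolling means v = ωR; then KE = ½Mv² + ½I(v/R)² = ½(1+k)Mv² = (7/10)Mv².
Setting this equal to Mgh gives the vertical rise h = (1+k)v₀²/(2g) = 1.4×5.03²/(2×9.81) = 1.805 m.
Along the incline, d = h/sinθ = 1.805/sin26.1° ≈ 4.10 m.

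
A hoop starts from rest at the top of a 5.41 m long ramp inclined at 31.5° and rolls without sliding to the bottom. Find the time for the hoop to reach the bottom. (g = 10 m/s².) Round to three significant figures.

The moment of inertia is MR², giving k ≡ I/(MR²) = 1.
Along the incline Mg sinθ − f = Ma, and torque about the center fR = Iα = kMR²(a/R) gives f = kMa.
Hence a = g sinθ/(1+k) = 10×sin31.5°/2 = 2.612 m/s².
With constant a from rest, t = √(2L/a) = √(2·5.41/2.612) ≈ 2.04 s.

t ≈ 2.04 s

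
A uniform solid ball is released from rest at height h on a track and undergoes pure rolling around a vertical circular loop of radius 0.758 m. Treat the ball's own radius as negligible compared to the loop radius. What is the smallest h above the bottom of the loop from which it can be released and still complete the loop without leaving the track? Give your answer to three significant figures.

For this body I = (2/5)MR², i.e. k = I/(MR²) = 0.4.
At the top, contact is just lost when gravity alone supplies the centripetal force: Mg = Mv_top²/r, i.e. v_top² = gr.
With ω = v/R, the kinetic energy at speed v is ½(1+k)Mv² = (7/10)Mv².
Energy conservation from release (height h) to the top (height 2r): Mgh = Mg(2r) + (7/10)M·gr.
Thus h_min = 2r + (1+k)r/2 = r(2 + 1.4/2) = 0.758 × 2.7 ≈ 2.05 m.

h_min ≈ 2.05 m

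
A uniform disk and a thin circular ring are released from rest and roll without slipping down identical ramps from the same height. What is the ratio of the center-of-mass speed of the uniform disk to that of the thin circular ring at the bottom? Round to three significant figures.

v_ratio ≈ 1.15

Each satisfies Mgh = ½(1+k)Mv² with k = I/(MR²), so v ∝ 1/√(1+k).
For the uniform disk k = 0.5; for the thin circular ring k = 1.
v₁/v₂ = √((1+k₂)/(1+k₁)) = √(2/1.5) ≈ 1.15.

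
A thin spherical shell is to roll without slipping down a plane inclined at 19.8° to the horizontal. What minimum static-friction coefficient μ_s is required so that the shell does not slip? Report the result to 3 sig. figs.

μ_min ≈ 0.144

The moment of inertia is (2/3)MR², giving k ≡ I/(MR²) = 2/3.
Newton's second law down the slope: Mg sinθ − f = Ma. The torque equation fR = Iα (with α = a/R) gives f = kMa.
These give a = g sinθ/(1+k) and the required friction f = kMg sinθ/(1+k).
With N = Mg cosθ, the no-slip condition f ≤ μN gives μ_min = f/N = k tanθ/(1+k).
μ_min = (2/3) × tan19.8° / 1.667 ≈ 0.144.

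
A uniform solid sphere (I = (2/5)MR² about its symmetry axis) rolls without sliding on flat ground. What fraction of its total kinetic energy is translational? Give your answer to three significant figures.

fraction ≈ 0.714

Here I = (2/5)MR², so the shape factor k = I/(MR²) = 0.4.
Since ω = v/R, the translational part is ½Mv² and the rotational part is ½I(v/R)² = ½kMv²; the total is ½(1+k)Mv².
The translational fraction is therefore 1/(1+k) = 1/1.4 ≈ 0.714.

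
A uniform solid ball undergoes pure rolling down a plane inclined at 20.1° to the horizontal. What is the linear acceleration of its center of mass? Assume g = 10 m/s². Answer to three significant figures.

a ≈ 2.45 m/s²

With I = (2/5)MR², the ratio k = I/(MR²) is 0.4.
Translational: Mg sinθ − f = Ma. Rotational about the CM: fR = Iα = kMRa, so f = kMa.
Eliminating f: Mg sinθ = (1+k)Ma, so a = g sinθ/(1+k) = 10 × sin20.1° / 1.4 ≈ 2.45 m/s².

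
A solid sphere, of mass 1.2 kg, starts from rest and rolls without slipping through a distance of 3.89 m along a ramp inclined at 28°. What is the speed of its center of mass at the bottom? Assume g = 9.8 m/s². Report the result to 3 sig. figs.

v ≈ 5.06 m/s

With I = (2/5)MR², the ratio k = I/(MR²) is 0.4.
The rolling condition ω = v/R makes the rotational term ½I(v/R)² = ½kMv², so KE_total = ½(1+k)Mv² = (7/10)Mv².
The vertical drop is h = L sinθ = 3.89 × sin28° = 1.826 m.
Setting Mgh = (7/10)Mv² gives v = √(2gh/(1+k)) = √(2·9.8·1.826/1.4) ≈ 5.06 m/s.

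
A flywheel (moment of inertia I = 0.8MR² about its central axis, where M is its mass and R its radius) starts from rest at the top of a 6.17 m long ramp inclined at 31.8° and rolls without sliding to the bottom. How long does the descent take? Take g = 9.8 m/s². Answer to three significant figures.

The moment of inertia is 0.8MR², giving k ≡ I/(MR²) = 0.8.
Translational: Mg sinθ − f = Ma. Rotational about the CM: fR = Iα = kMRa, so f = kMa.
Hence a = g sinθ/(1+k) = 9.8×sin31.8°/1.8 = 2.869 m/s².
With constant a from rest, t = √(2L/a) = √(2·6.17/2.869) ≈ 2.07 s.

t ≈ 2.07 s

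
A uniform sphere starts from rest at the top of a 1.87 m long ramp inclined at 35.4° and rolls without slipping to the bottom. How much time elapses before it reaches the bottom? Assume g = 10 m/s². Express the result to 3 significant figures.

t ≈ 0.951 s

Here I = (2/5)MR², so the shape factor k = I/(MR²) = 0.4.
Along the incline Mg sinθ − f = Ma, and torque about the center fR = Iα = kMR²(a/R) gives f = kMa.
Hence a = g sinθ/(1+k) = 10×sin35.4°/1.4 = 4.138 m/s².
Starting from rest, L = ½at², so t = √(2L/a) = √(2×1.87/4.138) ≈ 0.951 s.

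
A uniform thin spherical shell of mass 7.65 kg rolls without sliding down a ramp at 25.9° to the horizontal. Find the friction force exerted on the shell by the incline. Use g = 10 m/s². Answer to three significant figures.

For this body I = (2/3)MR², i.e. k = I/(MR²) = 2/3.
Newton's second law down the slope: Mg sinθ − f = Ma. The torque equation fR = Iα (with α = a/R) gives f = kMa.
Combining, a = g sinθ/(1+k) and f = kMa = kMg sinθ/(1+k).
f = (2/3) × 7.65 × 10 × sin25.9° / 1.667 ≈ 13.4 N.

f ≈ 13.4 N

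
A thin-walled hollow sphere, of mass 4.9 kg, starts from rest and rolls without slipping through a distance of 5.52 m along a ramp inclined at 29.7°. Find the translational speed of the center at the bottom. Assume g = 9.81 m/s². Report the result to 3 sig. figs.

The moment of inertia is (2/3)MR², giving k ≡ I/(MR²) = 2/3.
The rolling condition ω = v/R makes the rotational term ½I(v/R)² = ½kMv², so KE_total = ½(1+k)Mv² = (5/6)Mv².
The vertical drop is h = L sinθ = 5.52 × sin29.7° = 2.735 m.
Energy conservation: Mgh = (5/6)Mv², so v = √(2gh/(1+k)) = √(2 × 9.81 × 2.735 / 1.667) ≈ 5.67 m/s.

v ≈ 5.67 m/s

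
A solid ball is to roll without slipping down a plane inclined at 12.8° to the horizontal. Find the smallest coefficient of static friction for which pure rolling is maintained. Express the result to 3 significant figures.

The moment of inertia is (2/5)MR², giving k ≡ I/(MR²) = 0.4.
Along the incline Mg sinθ − f = Ma, and torque about the center fR = Iα = kMR²(a/R) gives f = kMa.
These give a = g sinθ/(1+k) and the required friction f = kMg sinθ/(1+k).
The normal force is N = Mg cosθ, so μ_min = f/N = k tanθ/(1+k).
μ_min = 0.4 × tan12.8° / 1.4 ≈ 0.0649.

μ_min ≈ 0.0649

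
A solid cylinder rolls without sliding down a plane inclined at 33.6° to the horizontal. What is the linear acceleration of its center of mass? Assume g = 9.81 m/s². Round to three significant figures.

For this body I = (1/2)MR², i.e. k = I/(MR²) = 0.5.
Along the incline Mg sinθ − f = Ma, and torque about the center fR = Iα = kMR²(a/R) gives f = kMa.
Eliminating f: Mg sinθ = (1+k)Ma, so a = g sinθ/(1+k) = 9.81 × sin33.6° / 1.5 ≈ 3.62 m/s².

a ≈ 3.62 m/s²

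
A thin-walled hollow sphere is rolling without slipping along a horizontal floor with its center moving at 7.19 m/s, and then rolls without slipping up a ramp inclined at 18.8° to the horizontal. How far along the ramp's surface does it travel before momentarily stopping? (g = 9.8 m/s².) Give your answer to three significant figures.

d ≈ 13.6 m

Here I = (2/3)MR², so the shape factor k = I/(MR²) = 2/3.
Pure rolling means v = ωR; then KE = ½Mv² + ½I(v/R)² = ½(1+k)Mv² = (5/6)Mv².
Setting this equal to Mgh gives the vertical rise h = (1+k)v₀²/(2g) = 1.667×7.19²/(2×9.8) = 4.396 m.
The distance along the slope is d = h/sinθ = 4.396/sin18.8° ≈ 13.6 m.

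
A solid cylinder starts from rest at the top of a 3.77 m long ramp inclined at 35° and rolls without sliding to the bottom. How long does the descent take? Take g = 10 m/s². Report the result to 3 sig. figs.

For this body I = (1/2)MR², i.e. k = I/(MR²) = 0.5.
Newton's second law down the slope: Mg sinθ − f = Ma. The torque equation fR = Iα (with α = a/R) gives f = kMa.
Hence a = g sinθ/(1+k) = 10×sin35°/1.5 = 3.824 m/s².
Starting from rest, L = ½at², so t = √(2L/a) = √(2×3.77/3.824) ≈ 1.40 s.

t ≈ 1.40 s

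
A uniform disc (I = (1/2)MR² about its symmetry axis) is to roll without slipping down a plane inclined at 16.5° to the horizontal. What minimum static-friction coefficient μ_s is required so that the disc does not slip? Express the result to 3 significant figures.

For this body I = (1/2)MR², i.e. k = I/(MR²) = 0.5.
Translational: Mg sinθ − f = Ma. Rotational about the CM: fR = Iα = kMRa, so f = kMa.
These give a = g sinθ/(1+k) and the required friction f = kMg sinθ/(1+k).
With N = Mg cosθ, the no-slip condition f ≤ μN gives μ_min = f/N = k tanθ/(1+k).
μ_min = 0.5 × tan16.5° / 1.5 ≈ 0.0987.

μ_min ≈ 0.0987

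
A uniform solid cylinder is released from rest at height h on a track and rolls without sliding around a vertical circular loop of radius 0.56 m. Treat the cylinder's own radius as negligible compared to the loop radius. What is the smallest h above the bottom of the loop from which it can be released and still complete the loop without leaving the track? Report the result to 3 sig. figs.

h_min ≈ 1.54 m

The moment of inertia is (1/2)MR², giving k ≡ I/(MR²) = 0.5.
At the top of the loop, the minimum-contact condition is Mg = Mv_top²/r, so v_top² = gr.
With ω = v/R, the kinetic energy at speed v is ½(1+k)Mv² = (3/4)Mv².
Energy conservation from release (height h) to the top (height 2r): Mgh = Mg(2r) + (3/4)M·gr.
Thus h_min = 2r + (1+k)r/2 = r(2 + 1.5/2) = 0.56 × 2.75 ≈ 1.54 m.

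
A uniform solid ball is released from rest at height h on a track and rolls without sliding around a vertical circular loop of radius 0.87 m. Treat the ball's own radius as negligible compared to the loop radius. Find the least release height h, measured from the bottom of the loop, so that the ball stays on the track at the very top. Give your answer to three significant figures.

With I = (2/5)MR², the ratio k = I/(MR²) is 0.4.
At the top of the loop, the minimum-contact condition is Mg = Mv_top²/r, so v_top² = gr.
With ω = v/R, the kinetic energy at speed v is ½(1+k)Mv² = (7/10)Mv².
Energy conservation from release (height h) to the top (height 2r): Mgh = Mg(2r) + (7/10)M·gr.
Thus h_min = 2r + (1+k)r/2 = r(2 + 1.4/2) = 0.87 × 2.7 ≈ 2.35 m.

h_min ≈ 2.35 m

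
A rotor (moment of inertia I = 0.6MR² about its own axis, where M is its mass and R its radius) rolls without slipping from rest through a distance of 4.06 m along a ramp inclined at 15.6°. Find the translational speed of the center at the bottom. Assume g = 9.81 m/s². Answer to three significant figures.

The moment of inertia is 0.6MR², giving k ≡ I/(MR²) = 0.6.
Since it rolls without slipping, ω = v/R and KE = ½Mv² + ½Iω² = ½(1+k)Mv² = (4/5)Mv².
The vertical drop is h = L sinθ = 4.06 × sin15.6° = 1.092 m.
Setting Mgh = (4/5)Mv² gives v = √(2gh/(1+k)) = √(2·9.81·1.092/1.6) ≈ 3.66 m/s.

v ≈ 3.66 m/s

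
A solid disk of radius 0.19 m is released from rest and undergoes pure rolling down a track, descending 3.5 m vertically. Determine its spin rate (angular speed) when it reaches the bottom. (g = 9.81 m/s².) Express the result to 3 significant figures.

ω ≈ 35.6 rad/s

Here I = (1/2)MR², so the shape factor k = I/(MR²) = 0.5.
Rolling without slipping gives ω = v/R, so the total kinetic energy is ½Mv² + ½Iω² = ½(1+k)Mv² = (3/4)Mv².
Energy conservation Mgh = ½(1+k)Mv² gives v = √(2gh/(1+k)) = √(2 × 9.81 × 3.5 / 1.5) = 6.766 m/s.
Then ω = v/R = 6.766 / 0.19 ≈ 35.6 rad/s.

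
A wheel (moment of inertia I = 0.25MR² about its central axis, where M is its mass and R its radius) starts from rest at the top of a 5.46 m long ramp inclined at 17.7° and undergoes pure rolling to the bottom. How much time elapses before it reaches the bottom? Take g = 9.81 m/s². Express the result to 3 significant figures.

t ≈ 2.14 s

For this body I = 0.25MR², i.e. k = I/(MR²) = 0.25.
Translational: Mg sinθ − f = Ma. Rotational about the CM: fR = Iα = kMRa, so f = kMa.
Hence a = g sinθ/(1+k) = 9.81×sin17.7°/1.25 = 2.386 m/s².
Starting from rest, L = ½at², so t = √(2L/a) = √(2×5.46/2.386) ≈ 2.14 s.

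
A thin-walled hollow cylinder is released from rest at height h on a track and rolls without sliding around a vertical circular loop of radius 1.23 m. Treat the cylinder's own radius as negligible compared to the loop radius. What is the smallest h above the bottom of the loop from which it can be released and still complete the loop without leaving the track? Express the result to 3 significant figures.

h_min ≈ 3.69 m

Here I = MR², so the shape factor k = I/(MR²) = 1.
At the top, contact is just lost when gravity alone supplies the centripetal force: Mg = Mv_top²/r, i.e. v_top² = gr.
With ω = v/R, the kinetic energy at speed v is ½(1+k)Mv² = Mv².
Energy conservation from release (height h) to the top (height 2r): Mgh = Mg(2r) + M·gr.
Thus h_min = 2r + (1+k)r/2 = r(2 + 2/2) = 1.23 × 3 ≈ 3.69 m.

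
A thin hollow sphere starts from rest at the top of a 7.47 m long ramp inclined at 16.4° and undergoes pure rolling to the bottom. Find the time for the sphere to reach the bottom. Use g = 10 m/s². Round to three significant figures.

Here I = (2/3)MR², so the shape factor k = I/(MR²) = 2/3.
Along the incline Mg sinθ − f = Ma, and torque about the center fR = Iα = kMR²(a/R) gives f = kMa.
Hence a = g sinθ/(1+k) = 10×sin16.4°/1.667 = 1.694 m/s².
With constant a from rest, t = √(2L/a) = √(2·7.47/1.694) ≈ 2.97 s.

t ≈ 2.97 s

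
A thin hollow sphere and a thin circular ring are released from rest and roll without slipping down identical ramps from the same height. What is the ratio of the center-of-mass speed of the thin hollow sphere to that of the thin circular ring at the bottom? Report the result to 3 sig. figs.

Each satisfies Mgh = ½(1+k)Mv² with k = I/(MR²), so v ∝ 1/√(1+k).
For the thin hollow sphere k = 2/3; for the thin circular ring k = 1.
v₁/v₂ = √((1+k₂)/(1+k₁)) = √(2/1.667) ≈ 1.10.

v_ratio ≈ 1.10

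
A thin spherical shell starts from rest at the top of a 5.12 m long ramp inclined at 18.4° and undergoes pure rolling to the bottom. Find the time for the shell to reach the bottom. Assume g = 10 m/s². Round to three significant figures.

t ≈ 2.33 s

For this body I = (2/3)MR², i.e. k = I/(MR²) = 2/3.
Along the incline Mg sinθ − f = Ma, and torque about the center fR = Iα = kMR²(a/R) gives f = kMa.
Hence a = g sinθ/(1+k) = 10×sin18.4°/1.667 = 1.894 m/s².
With constant a from rest, t = √(2L/a) = √(2·5.12/1.894) ≈ 2.33 s.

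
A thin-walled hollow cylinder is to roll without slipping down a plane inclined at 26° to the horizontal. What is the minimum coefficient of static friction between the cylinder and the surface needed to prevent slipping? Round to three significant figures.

μ_min ≈ 0.244

The moment of inertia is MR², giving k ≡ I/(MR²) = 1.
Along the incline Mg sinθ − f = Ma, and torque about the center fR = Iα = kMR²(a/R) gives f = kMa.
These give a = g sinθ/(1+k) and the required friction f = kMg sinθ/(1+k).
With N = Mg cosθ, the no-slip condition f ≤ μN gives μ_min = f/N = k tanθ/(1+k).
μ_min = 1 × tan26° / 2 ≈ 0.244.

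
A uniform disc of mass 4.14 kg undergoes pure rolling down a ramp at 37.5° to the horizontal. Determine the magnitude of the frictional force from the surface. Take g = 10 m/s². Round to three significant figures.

The moment of inertia is (1/2)MR², giving k ≡ I/(MR²) = 0.5.
Translational: Mg sinθ − f = Ma. Rotational about the CM: fR = Iα = kMRa, so f = kMa.
Combining, a = g sinθ/(1+k) and f = kMa = kMg sinθ/(1+k).
f = 0.5 × 4.14 × 10 × sin37.5° / 1.5 ≈ 8.40 N.

f ≈ 8.40 N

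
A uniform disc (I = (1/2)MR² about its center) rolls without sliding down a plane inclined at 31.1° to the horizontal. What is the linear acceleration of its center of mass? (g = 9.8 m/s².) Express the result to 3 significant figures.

a ≈ 3.37 m/s²

For this body I = (1/2)MR², i.e. k = I/(MR²) = 0.5.
Newton's second law down the slope: Mg sinθ − f = Ma. The torque equation fR = Iα (with α = a/R) gives f = kMa.
Eliminating f: Mg sinθ = (1+k)Ma, so a = g sinθ/(1+k) = 9.8 × sin31.1° / 1.5 ≈ 3.37 m/s².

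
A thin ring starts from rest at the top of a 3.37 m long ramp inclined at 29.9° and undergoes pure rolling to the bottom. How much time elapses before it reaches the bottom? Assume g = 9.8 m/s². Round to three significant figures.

For this body I = MR², i.e. k = I/(MR²) = 1.
Along the incline Mg sinθ − f = Ma, and torque about the center fR = Iα = kMR²(a/R) gives f = kMa.
Hence a = g sinθ/(1+k) = 9.8×sin29.9°/2 = 2.443 m/s².
With constant a from rest, t = √(2L/a) = √(2·3.37/2.443) ≈ 1.66 s.

t ≈ 1.66 s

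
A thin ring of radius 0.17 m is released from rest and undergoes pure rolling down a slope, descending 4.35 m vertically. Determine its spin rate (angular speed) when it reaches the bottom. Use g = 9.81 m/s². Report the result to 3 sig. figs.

Here I = MR², so the shape factor k = I/(MR²) = 1.
Pure rolling means v = ωR; then KE = ½Mv² + ½I(v/R)² = ½(1+k)Mv² = Mv².
Energy conservation Mgh = ½(1+k)Mv² gives v = √(2gh/(1+k)) = √(2 × 9.81 × 4.35 / 2) = 6.532 m/s.
Then ω = v/R = 6.532 / 0.17 ≈ 38.4 rad/s.

ω ≈ 38.4 rad/s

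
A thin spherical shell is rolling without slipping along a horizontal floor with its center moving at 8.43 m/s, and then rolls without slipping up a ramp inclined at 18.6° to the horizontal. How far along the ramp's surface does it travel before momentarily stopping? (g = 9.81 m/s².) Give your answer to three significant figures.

d ≈ 18.9 m

For this body I = (2/3)MR², i.e. k = I/(MR²) = 2/3.
The rolling condition ω = v/R makes the rotational term ½I(v/R)² = ½kMv², so KE_total = ½(1+k)Mv² = (5/6)Mv².
Setting this equal to Mgh gives the vertical rise h = (1+k)v₀²/(2g) = 1.667×8.43²/(2×9.81) = 6.037 m.
The distance along the slope is d = h/sinθ = 6.037/sin18.6° ≈ 18.9 m.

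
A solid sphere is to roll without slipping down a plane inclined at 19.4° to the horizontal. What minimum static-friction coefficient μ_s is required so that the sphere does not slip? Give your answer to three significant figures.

μ_min ≈ 0.101

With I = (2/5)MR², the ratio k = I/(MR²) is 0.4.
Translational: Mg sinθ − f = Ma. Rotational about the CM: fR = Iα = kMRa, so f = kMa.
These give a = g sinθ/(1+k) and the required friction f = kMg sinθ/(1+k).
With N = Mg cosθ, the no-slip condition f ≤ μN gives μ_min = f/N = k tanθ/(1+k).
μ_min = 0.4 × tan19.4° / 1.4 ≈ 0.101.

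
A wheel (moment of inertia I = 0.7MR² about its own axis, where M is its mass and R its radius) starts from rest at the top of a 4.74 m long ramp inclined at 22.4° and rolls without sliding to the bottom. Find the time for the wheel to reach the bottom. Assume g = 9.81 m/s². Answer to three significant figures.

For this body I = 0.7MR², i.e. k = I/(MR²) = 0.7.
Translational: Mg sinθ − f = Ma. Rotational about the CM: fR = Iα = kMRa, so f = kMa.
Hence a = g sinθ/(1+k) = 9.81×sin22.4°/1.7 = 2.199 m/s².
With constant a from rest, t = √(2L/a) = √(2·4.74/2.199) ≈ 2.08 s.

t ≈ 2.08 s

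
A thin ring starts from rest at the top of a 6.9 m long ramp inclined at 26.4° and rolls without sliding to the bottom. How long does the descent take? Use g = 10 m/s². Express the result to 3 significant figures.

t ≈ 2.49 s

The moment of inertia is MR², giving k ≡ I/(MR²) = 1.
Newton's second law down the slope: Mg sinθ − f = Ma. The torque equation fR = Iα (with α = a/R) gives f = kMa.
Hence a = g sinθ/(1+k) = 10×sin26.4°/2 = 2.223 m/s².
Starting from rest, L = ½at², so t = √(2L/a) = √(2×6.9/2.223) ≈ 2.49 s.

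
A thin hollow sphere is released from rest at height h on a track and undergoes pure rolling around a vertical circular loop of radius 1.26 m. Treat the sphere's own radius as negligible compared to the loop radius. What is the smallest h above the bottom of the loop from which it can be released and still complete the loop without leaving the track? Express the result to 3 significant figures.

h_min ≈ 3.57 m

With I = (2/3)MR², the ratio k = I/(MR²) is 2/3.
At the top of the loop, the minimum-contact condition is Mg = Mv_top²/r, so v_top² = gr.
With ω = v/R, the kinetic energy at speed v is ½(1+k)Mv² = (5/6)Mv².
Energy conservation from release (height h) to the top (height 2r): Mgh = Mg(2r) + (5/6)M·gr.
Thus h_min = 2r + (1+k)r/2 = r(2 + 1.667/2) = 1.26 × 2.833 ≈ 3.57 m.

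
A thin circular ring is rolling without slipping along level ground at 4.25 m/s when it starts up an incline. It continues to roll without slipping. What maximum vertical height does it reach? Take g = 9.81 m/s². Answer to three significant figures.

h ≈ 1.84 m

The moment of inertia is MR², giving k ≡ I/(MR²) = 1.
Rolling without slipping gives ω = v/R, so the total kinetic energy is ½Mv² + ½Iω² = ½(1+k)Mv² = Mv².
All of this converts to potential energy at the highest point: Mv₀² = Mgh.
Thus h = (1+k)v₀²/(2g) = 2 × 4.25² / (2 × 9.81) ≈ 1.84 m.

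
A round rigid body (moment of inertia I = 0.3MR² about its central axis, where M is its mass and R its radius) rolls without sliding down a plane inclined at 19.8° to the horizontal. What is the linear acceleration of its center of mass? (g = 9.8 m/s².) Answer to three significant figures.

a ≈ 2.55 m/s²

For this body I = 0.3MR², i.e. k = I/(MR²) = 0.3.
Newton's second law down the slope: Mg sinθ − f = Ma. The torque equation fR = Iα (with α = a/R) gives f = kMa.
Eliminating f: Mg sinθ = (1+k)Ma, so a = g sinθ/(1+k) = 9.8 × sin19.8° / 1.3 ≈ 2.55 m/s².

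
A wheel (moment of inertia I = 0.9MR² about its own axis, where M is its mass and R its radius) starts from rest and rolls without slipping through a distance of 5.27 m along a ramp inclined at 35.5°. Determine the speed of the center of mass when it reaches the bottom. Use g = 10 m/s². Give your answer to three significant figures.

v ≈ 5.68 m/s

With I = 0.9MR², the ratio k = I/(MR²) is 0.9.
Pure rolling means v = ωR; then KE = ½Mv² + ½I(v/R)² = ½(1+k)Mv² = (19/20)Mv².
The vertical drop is h = L sinθ = 5.27 × sin35.5° = 3.06 m.
Energy conservation: Mgh = (19/20)Mv², so v = √(2gh/(1+k)) = √(2 × 10 × 3.06 / 1.9) ≈ 5.68 m/s.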